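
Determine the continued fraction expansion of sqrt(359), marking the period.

Write x_i = (sqrt(359) + m_i)/d_i with (m_0, d_0) = (0, 1). a_0 = floor(sqrt(359)) = 18, since 18^2 = 324 <= 359 < 361 = 19^2.
Iterate m_{i+1} = d_i*a_i - m_i, d_{i+1} = (359 - m_{i+1}^2)/d_i, a_{i+1} = floor((a_0 + m_{i+1})/d_{i+1}):
  m_1 = 1*18 - 0 = 18, d_1 = (359 - 18^2)/1 = 35/1 = 35, a_1 = floor((18 + 18)/35) = 1.
  m_2 = 35*1 - 18 = 17, d_2 = (359 - 17^2)/35 = 70/35 = 2, a_2 = floor((18 + 17)/2) = 17.
  m_3 = 2*17 - 17 = 17, d_3 = (359 - 17^2)/2 = 70/2 = 35, a_3 = floor((18 + 17)/35) = 1.
  m_4 = 35*1 - 17 = 18, d_4 = (359 - 18^2)/35 = 35/35 = 1, a_4 = floor((18 + 18)/1) = 36.
  m_5 = 1*36 - 18 = 18, d_5 = (359 - 18^2)/1 = 35/1 = 35: (m_5, d_5) = (m_1, d_1) = (18, 35), so from here the quotients repeat a_1, ..., a_4; the period length is 4.
Hence the expansion of sqrt(359) is a_0 = 18 followed by the repeating block 1, 17, 1, 36 (period 4).

[18; (1, 17, 1, 36)]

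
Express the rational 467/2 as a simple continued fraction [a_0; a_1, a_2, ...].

Run the Euclidean algorithm on 467 and 2; the successive quotients are the partial quotients a_0, a_1, ... (each step inverts the fractional part left over by the previous one):
  467 = 233*2 + 1, so a_0 = 233.
  2 = 2*1 + 0, so a_1 = 2.
The remainder reaches 0 after 2 divisions, so the expansion has 2 partial quotients, read off in order.

[233; 2]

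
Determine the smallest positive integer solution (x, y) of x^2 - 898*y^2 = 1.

First expand sqrt(898) as a continued fraction. With x_i = (sqrt(898) + m_i)/d_i and (m_0, d_0) = (0, 1): a_0 = floor(sqrt(898)) = 29, since 29^2 = 841 <= 898 < 900 = 30^2.
Iterate m_{i+1} = d_i*a_i - m_i, d_{i+1} = (898 - m_{i+1}^2)/d_i, a_{i+1} = floor((a_0 + m_{i+1})/d_{i+1}):
  m_1 = 1*29 - 0 = 29, d_1 = (898 - 29^2)/1 = 57/1 = 57, a_1 = floor((29 + 29)/57) = 1.
  m_2 = 57*1 - 29 = 28, d_2 = (898 - 28^2)/57 = 114/57 = 2, a_2 = floor((29 + 28)/2) = 28.
  m_3 = 2*28 - 28 = 28, d_3 = (898 - 28^2)/2 = 114/2 = 57, a_3 = floor((29 + 28)/57) = 1.
  m_4 = 57*1 - 28 = 29, d_4 = (898 - 29^2)/57 = 57/57 = 1, a_4 = floor((29 + 29)/1) = 58.
  m_5 = 1*58 - 29 = 29, d_5 = (898 - 29^2)/1 = 57/1 = 57: (m_5, d_5) = (m_1, d_1) = (29, 57), so from here the quotients repeat a_1, ..., a_4; the period length is 4.
So sqrt(898) = [29; (1, 28, 1, 58)] with period length k = 4.
k is even, so the fundamental solution of x^2 - 898y^2 = 1 is (p_{k-1}, q_{k-1}) = (p_3, q_3); compute convergents through index 3.
Convergents (p_i = a_i*p_{i-1} + p_{i-2}, q_i = a_i*q_{i-1} + q_{i-2} with p_{-2}=0, p_{-1}=1, q_{-2}=1, q_{-1}=0):
  i=0: a_0=29, p_0 = 29*1 + 0 = 29, q_0 = 29*0 + 1 = 1.
  i=1: a_1=1, p_1 = 1*29 + 1 = 30, q_1 = 1*1 + 0 = 1.
  i=2: a_2=28, p_2 = 28*30 + 29 = 869, q_2 = 28*1 + 1 = 29.
  i=3: a_3=1, p_3 = 1*869 + 30 = 899, q_3 = 1*29 + 1 = 30.
Check: 899^2 - 898*30^2 = 808201 - 808200 = 1, so (x, y) = (899, 30) solves the equation, and by the theorem it is the least positive solution.

(x, y) = (899, 30)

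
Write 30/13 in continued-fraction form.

[2; 3, 4]

Run the Euclidean algorithm on 30 and 13; the successive quotients are the partial quotients a_0, a_1, ... (each step inverts the fractional part left over by the previous one):
  30 = 2*13 + 4, so a_0 = 2.
  13 = 3*4 + 1, so a_1 = 3.
  4 = 4*1 + 0, so a_2 = 4.
The remainder reaches 0 after 3 divisions, so the expansion has 3 partial quotients, read off in order.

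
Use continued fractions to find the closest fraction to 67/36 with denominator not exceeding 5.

Expand x = 67/36 as a continued fraction with the Euclidean algorithm:
  67 = 1*36 + 31, so a_0 = 1.
  36 = 1*31 + 5, so a_1 = 1.
  31 = 6*5 + 1, so a_2 = 6.
  5 = 5*1 + 0, so a_3 = 5.
so x = [1; 1, 6, 5].
Convergents (p_i = a_i*p_{i-1} + p_{i-2}, q_i = a_i*q_{i-1} + q_{i-2} with p_{-2}=0, p_{-1}=1, q_{-2}=1, q_{-1}=0), until the denominator exceeds 5:
  i=0: a_0=1, p_0 = 1*1 + 0 = 1, q_0 = 1*0 + 1 = 1.
  i=1: a_1=1, p_1 = 1*1 + 1 = 2, q_1 = 1*1 + 0 = 1.
  i=2: a_2=6, p_2 = 6*2 + 1 = 13, q_2 = 6*1 + 1 = 7.
q_2 = 7 > 5, so the last convergent with denominator <= 5 is p_1/q_1 = 2/1.
The closest fraction with denominator <= 5 is either p_1/q_1 or the intermediate fraction (k*p_1 + p_0)/(k*q_1 + q_0) with the largest k >= 1 whose denominator stays <= 5; these approach x as k grows, and every other convergent or intermediate fraction in range is farther away.
Largest k: floor((5 - q_0)/q_1) = floor((5 - 1)/1) = 4.
That gives (4*2 + 1)/(4*1 + 1) = 9/5.
Compare the errors: |x - 2/1| = |67*1 - 2*36|/(36*1) = 5/36, and |x - 9/5| = |67*5 - 9*36|/(36*5) = 11/180.
Cross-multiplying, 11*36 = 396 < 900 = 5*180, so 11/180 is smaller: the intermediate fraction 9/5 is closer to x than 2/1.

9/5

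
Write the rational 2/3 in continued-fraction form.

[0; 1, 2]

Run the Euclidean algorithm on 2 and 3; the successive quotients are the partial quotients a_0, a_1, ... (each step inverts the fractional part left over by the previous one):
  2 = 0*3 + 2, so a_0 = 0.
  3 = 1*2 + 1, so a_1 = 1.
  2 = 2*1 + 0, so a_2 = 2.
The remainder reaches 0 after 3 divisions, so the expansion has 3 partial quotients, read off in order.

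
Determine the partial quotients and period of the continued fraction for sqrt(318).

[17; (1, 4, 1, 34)]

Write x_i = (sqrt(318) + m_i)/d_i with (m_0, d_0) = (0, 1). a_0 = floor(sqrt(318)) = 17, since 17^2 = 289 <= 318 < 324 = 18^2.
Iterate m_{i+1} = d_i*a_i - m_i, d_{i+1} = (318 - m_{i+1}^2)/d_i, a_{i+1} = floor((a_0 + m_{i+1})/d_{i+1}):
  m_1 = 1*17 - 0 = 17, d_1 = (318 - 17^2)/1 = 29/1 = 29, a_1 = floor((17 + 17)/29) = 1.
  m_2 = 29*1 - 17 = 12, d_2 = (318 - 12^2)/29 = 174/29 = 6, a_2 = floor((17 + 12)/6) = 4.
  m_3 = 6*4 - 12 = 12, d_3 = (318 - 12^2)/6 = 174/6 = 29, a_3 = floor((17 + 12)/29) = 1.
  m_4 = 29*1 - 12 = 17, d_4 = (318 - 17^2)/29 = 29/29 = 1, a_4 = floor((17 + 17)/1) = 34.
  m_5 = 1*34 - 17 = 17, d_5 = (318 - 17^2)/1 = 29/1 = 29: (m_5, d_5) = (m_1, d_1) = (17, 29), so from here the quotients repeat a_1, ..., a_4; the period length is 4.
Hence the expansion of sqrt(318) is a_0 = 17 followed by the repeating block 1, 4, 1, 34 (period 4).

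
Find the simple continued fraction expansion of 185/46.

[4; 46]

Run the Euclidean algorithm on 185 and 46; the successive quotients are the partial quotients a_0, a_1, ... (each step inverts the fractional part left over by the previous one):
  185 = 4*46 + 1, so a_0 = 4.
  46 = 46*1 + 0, so a_1 = 46.
The remainder reaches 0 after 2 divisions, so the expansion has 2 partial quotients, read off in order.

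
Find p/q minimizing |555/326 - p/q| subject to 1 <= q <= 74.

63/37

Expand x = 555/326 as a continued fraction with the Euclidean algorithm:
  555 = 1*326 + 229, so a_0 = 1.
  326 = 1*229 + 97, so a_1 = 1.
  229 = 2*97 + 35, so a_2 = 2.
  97 = 2*35 + 27, so a_3 = 2.
  35 = 1*27 + 8, so a_4 = 1.
  27 = 3*8 + 3, so a_5 = 3.
  8 = 2*3 + 2, so a_6 = 2.
  3 = 1*2 + 1, so a_7 = 1.
  2 = 2*1 + 0, so a_8 = 2.
so x = [1; 1, 2, 2, 1, 3, 2, 1, 2].
Convergents (p_i = a_i*p_{i-1} + p_{i-2}, q_i = a_i*q_{i-1} + q_{i-2} with p_{-2}=0, p_{-1}=1, q_{-2}=1, q_{-1}=0), until the denominator exceeds 74:
  i=0: a_0=1, p_0 = 1*1 + 0 = 1, q_0 = 1*0 + 1 = 1.
  i=1: a_1=1, p_1 = 1*1 + 1 = 2, q_1 = 1*1 + 0 = 1.
  i=2: a_2=2, p_2 = 2*2 + 1 = 5, q_2 = 2*1 + 1 = 3.
  i=3: a_3=2, p_3 = 2*5 + 2 = 12, q_3 = 2*3 + 1 = 7.
  i=4: a_4=1, p_4 = 1*12 + 5 = 17, q_4 = 1*7 + 3 = 10.
  i=5: a_5=3, p_5 = 3*17 + 12 = 63, q_5 = 3*10 + 7 = 37.
  i=6: a_6=2, p_6 = 2*63 + 17 = 143, q_6 = 2*37 + 10 = 84.
q_6 = 84 > 74, so the last convergent with denominator <= 74 is p_5/q_5 = 63/37.
The closest fraction with denominator <= 74 is either p_5/q_5 or the intermediate fraction (k*p_5 + p_4)/(k*q_5 + q_4) with the largest k >= 1 whose denominator stays <= 74; these approach x as k grows, and every other convergent or intermediate fraction in range is farther away.
Largest k: floor((74 - q_4)/q_5) = floor((74 - 10)/37) = 1.
That gives (1*63 + 17)/(1*37 + 10) = 80/47.
Compare the errors: |x - 63/37| = |555*37 - 63*326|/(326*37) = 3/12062, and |x - 80/47| = |555*47 - 80*326|/(326*47) = 5/15322.
Cross-multiplying, 3*15322 = 45966 < 60310 = 5*12062, so 3/12062 is smaller: the convergent 63/37 is closer to x than 80/47.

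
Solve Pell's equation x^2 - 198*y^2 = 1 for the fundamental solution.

(x, y) = (197, 14)

First expand sqrt(198) as a continued fraction. With x_i = (sqrt(198) + m_i)/d_i and (m_0, d_0) = (0, 1): a_0 = floor(sqrt(198)) = 14, since 14^2 = 196 <= 198 < 225 = 15^2.
Iterate m_{i+1} = d_i*a_i - m_i, d_{i+1} = (198 - m_{i+1}^2)/d_i, a_{i+1} = floor((a_0 + m_{i+1})/d_{i+1}):
  m_1 = 1*14 - 0 = 14, d_1 = (198 - 14^2)/1 = 2/1 = 2, a_1 = floor((14 + 14)/2) = 14.
  m_2 = 2*14 - 14 = 14, d_2 = (198 - 14^2)/2 = 2/2 = 1, a_2 = floor((14 + 14)/1) = 28.
  m_3 = 1*28 - 14 = 14, d_3 = (198 - 14^2)/1 = 2/1 = 2: (m_3, d_3) = (m_1, d_1) = (14, 2), so from here the quotients repeat a_1, a_2; the period length is 2.
So sqrt(198) = [14; (14, 28)] with period length k = 2.
k is even, so the fundamental solution of x^2 - 198y^2 = 1 is (p_{k-1}, q_{k-1}) = (p_1, q_1); compute convergents through index 1.
Convergents (p_i = a_i*p_{i-1} + p_{i-2}, q_i = a_i*q_{i-1} + q_{i-2} with p_{-2}=0, p_{-1}=1, q_{-2}=1, q_{-1}=0):
  i=0: a_0=14, p_0 = 14*1 + 0 = 14, q_0 = 14*0 + 1 = 1.
  i=1: a_1=14, p_1 = 14*14 + 1 = 197, q_1 = 14*1 + 0 = 14.
Check: 197^2 - 198*14^2 = 38809 - 38808 = 1, so (x, y) = (197, 14) solves the equation, and by the theorem it is the least positive solution.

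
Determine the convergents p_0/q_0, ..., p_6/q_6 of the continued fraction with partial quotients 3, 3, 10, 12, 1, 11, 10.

Using the convergent recurrence p_i = a_i*p_{i-1} + p_{i-2}, q_i = a_i*q_{i-1} + q_{i-2} with p_{-2}=0, p_{-1}=1, q_{-2}=1, q_{-1}=0:
  i=0: a_0=3, p_0 = 3*1 + 0 = 3, q_0 = 3*0 + 1 = 1.
  i=1: a_1=3, p_1 = 3*3 + 1 = 10, q_1 = 3*1 + 0 = 3.
  i=2: a_2=10, p_2 = 10*10 + 3 = 103, q_2 = 10*3 + 1 = 31.
  i=3: a_3=12, p_3 = 12*103 + 10 = 1246, q_3 = 12*31 + 3 = 375.
  i=4: a_4=1, p_4 = 1*1246 + 103 = 1349, q_4 = 1*375 + 31 = 406.
  i=5: a_5=11, p_5 = 11*1349 + 1246 = 16085, q_5 = 11*406 + 375 = 4841.
  i=6: a_6=10, p_6 = 10*16085 + 1349 = 162199, q_6 = 10*4841 + 406 = 48816.

3/1, 10/3, 103/31, 1246/375, 1349/406, 16085/4841, 162199/48816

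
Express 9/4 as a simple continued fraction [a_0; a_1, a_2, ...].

[2; 4]

Run the Euclidean algorithm on 9 and 4; the successive quotients are the partial quotients a_0, a_1, ... (each step inverts the fractional part left over by the previous one):
  9 = 2*4 + 1, so a_0 = 2.
  4 = 4*1 + 0, so a_1 = 4.
The remainder reaches 0 after 2 divisions, so the expansion has 2 partial quotients, read off in order.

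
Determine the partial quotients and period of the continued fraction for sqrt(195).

Write x_i = (sqrt(195) + m_i)/d_i with (m_0, d_0) = (0, 1). a_0 = floor(sqrt(195)) = 13, since 13^2 = 169 <= 195 < 196 = 14^2.
Iterate m_{i+1} = d_i*a_i - m_i, d_{i+1} = (195 - m_{i+1}^2)/d_i, a_{i+1} = floor((a_0 + m_{i+1})/d_{i+1}):
  m_1 = 1*13 - 0 = 13, d_1 = (195 - 13^2)/1 = 26/1 = 26, a_1 = floor((13 + 13)/26) = 1.
  m_2 = 26*1 - 13 = 13, d_2 = (195 - 13^2)/26 = 26/26 = 1, a_2 = floor((13 + 13)/1) = 26.
  m_3 = 1*26 - 13 = 13, d_3 = (195 - 13^2)/1 = 26/1 = 26: (m_3, d_3) = (m_1, d_1) = (13, 26), so from here the quotients repeat a_1, a_2; the period length is 2.
Hence the expansion of sqrt(195) is a_0 = 13 followed by the repeating block 1, 26 (period 2).

[13; (1, 26)]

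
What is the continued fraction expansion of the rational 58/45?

Run the Euclidean algorithm on 58 and 45; the successive quotients are the partial quotients a_0, a_1, ... (each step inverts the fractional part left over by the previous one):
  58 = 1*45 + 13, so a_0 = 1.
  45 = 3*13 + 6, so a_1 = 3.
  13 = 2*6 + 1, so a_2 = 2.
  6 = 6*1 + 0, so a_3 = 6.
The remainder reaches 0 after 4 divisions, so the expansion has 4 partial quotients, read off in order.

[1; 3, 2, 6]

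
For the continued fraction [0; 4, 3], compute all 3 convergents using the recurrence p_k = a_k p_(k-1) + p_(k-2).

0/1, 1/4, 3/13

Using the convergent recurrence p_i = a_i*p_{i-1} + p_{i-2}, q_i = a_i*q_{i-1} + q_{i-2} with p_{-2}=0, p_{-1}=1, q_{-2}=1, q_{-1}=0:
  i=0: a_0=0, p_0 = 0*1 + 0 = 0, q_0 = 0*0 + 1 = 1.
  i=1: a_1=4, p_1 = 4*0 + 1 = 1, q_1 = 4*1 + 0 = 4.
  i=2: a_2=3, p_2 = 3*1 + 0 = 3, q_2 = 3*4 + 1 = 13.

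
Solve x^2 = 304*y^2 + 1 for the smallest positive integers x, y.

(x, y) = (57799, 3315)

First expand sqrt(304) as a continued fraction. With x_i = (sqrt(304) + m_i)/d_i and (m_0, d_0) = (0, 1): a_0 = floor(sqrt(304)) = 17, since 17^2 = 289 <= 304 < 324 = 18^2.
Iterate m_{i+1} = d_i*a_i - m_i, d_{i+1} = (304 - m_{i+1}^2)/d_i, a_{i+1} = floor((a_0 + m_{i+1})/d_{i+1}):
  m_1 = 1*17 - 0 = 17, d_1 = (304 - 17^2)/1 = 15/1 = 15, a_1 = floor((17 + 17)/15) = 2.
  m_2 = 15*2 - 17 = 13, d_2 = (304 - 13^2)/15 = 135/15 = 9, a_2 = floor((17 + 13)/9) = 3.
  m_3 = 9*3 - 13 = 14, d_3 = (304 - 14^2)/9 = 108/9 = 12, a_3 = floor((17 + 14)/12) = 2.
  m_4 = 12*2 - 14 = 10, d_4 = (304 - 10^2)/12 = 204/12 = 17, a_4 = floor((17 + 10)/17) = 1.
  m_5 = 17*1 - 10 = 7, d_5 = (304 - 7^2)/17 = 255/17 = 15, a_5 = floor((17 + 7)/15) = 1.
  m_6 = 15*1 - 7 = 8, d_6 = (304 - 8^2)/15 = 240/15 = 16, a_6 = floor((17 + 8)/16) = 1.
  m_7 = 16*1 - 8 = 8, d_7 = (304 - 8^2)/16 = 240/16 = 15, a_7 = floor((17 + 8)/15) = 1.
  m_8 = 15*1 - 8 = 7, d_8 = (304 - 7^2)/15 = 255/15 = 17, a_8 = floor((17 + 7)/17) = 1.
  m_9 = 17*1 - 7 = 10, d_9 = (304 - 10^2)/17 = 204/17 = 12, a_9 = floor((17 + 10)/12) = 2.
  m_10 = 12*2 - 10 = 14, d_10 = (304 - 14^2)/12 = 108/12 = 9, a_10 = floor((17 + 14)/9) = 3.
  m_11 = 9*3 - 14 = 13, d_11 = (304 - 13^2)/9 = 135/9 = 15, a_11 = floor((17 + 13)/15) = 2.
  m_12 = 15*2 - 13 = 17, d_12 = (304 - 17^2)/15 = 15/15 = 1, a_12 = floor((17 + 17)/1) = 34.
  m_13 = 1*34 - 17 = 17, d_13 = (304 - 17^2)/1 = 15/1 = 15: (m_13, d_13) = (m_1, d_1) = (17, 15), so from here the quotients repeat a_1, ..., a_12; the period length is 12.
So sqrt(304) = [17; (2, 3, 2, 1, 1, 1, 1, 1, 2, 3, 2, 34)] with period length k = 12.
k is even, so the fundamental solution of x^2 - 304y^2 = 1 is (p_{k-1}, q_{k-1}) = (p_11, q_11); compute convergents through index 11.
Convergents (p_i = a_i*p_{i-1} + p_{i-2}, q_i = a_i*q_{i-1} + q_{i-2} with p_{-2}=0, p_{-1}=1, q_{-2}=1, q_{-1}=0):
  i=0: a_0=17, p_0 = 17*1 + 0 = 17, q_0 = 17*0 + 1 = 1.
  i=1: a_1=2, p_1 = 2*17 + 1 = 35, q_1 = 2*1 + 0 = 2.
  i=2: a_2=3, p_2 = 3*35 + 17 = 122, q_2 = 3*2 + 1 = 7.
  i=3: a_3=2, p_3 = 2*122 + 35 = 279, q_3 = 2*7 + 2 = 16.
  i=4: a_4=1, p_4 = 1*279 + 122 = 401, q_4 = 1*16 + 7 = 23.
  i=5: a_5=1, p_5 = 1*401 + 279 = 680, q_5 = 1*23 + 16 = 39.
  i=6: a_6=1, p_6 = 1*680 + 401 = 1081, q_6 = 1*39 + 23 = 62.
  i=7: a_7=1, p_7 = 1*1081 + 680 = 1761, q_7 = 1*62 + 39 = 101.
  i=8: a_8=1, p_8 = 1*1761 + 1081 = 2842, q_8 = 1*101 + 62 = 163.
  i=9: a_9=2, p_9 = 2*2842 + 1761 = 7445, q_9 = 2*163 + 101 = 427.
  i=10: a_10=3, p_10 = 3*7445 + 2842 = 25177, q_10 = 3*427 + 163 = 1444.
  i=11: a_11=2, p_11 = 2*25177 + 7445 = 57799, q_11 = 2*1444 + 427 = 3315.
Check: 57799^2 - 304*3315^2 = 3340724401 - 3340724400 = 1, so (x, y) = (57799, 3315) solves the equation, and by the theorem it is the least positive solution.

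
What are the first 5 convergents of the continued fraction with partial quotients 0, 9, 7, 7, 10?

Using the convergent recurrence p_i = a_i*p_{i-1} + p_{i-2}, q_i = a_i*q_{i-1} + q_{i-2} with p_{-2}=0, p_{-1}=1, q_{-2}=1, q_{-1}=0:
  i=0: a_0=0, p_0 = 0*1 + 0 = 0, q_0 = 0*0 + 1 = 1.
  i=1: a_1=9, p_1 = 9*0 + 1 = 1, q_1 = 9*1 + 0 = 9.
  i=2: a_2=7, p_2 = 7*1 + 0 = 7, q_2 = 7*9 + 1 = 64.
  i=3: a_3=7, p_3 = 7*7 + 1 = 50, q_3 = 7*64 + 9 = 457.
  i=4: a_4=10, p_4 = 10*50 + 7 = 507, q_4 = 10*457 + 64 = 4634.

0/1, 1/9, 7/64, 50/457, 507/4634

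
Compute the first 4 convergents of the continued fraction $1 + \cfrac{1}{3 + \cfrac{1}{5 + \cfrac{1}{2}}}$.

Using the convergent recurrence p_i = a_i*p_{i-1} + p_{i-2}, q_i = a_i*q_{i-1} + q_{i-2} with p_{-2}=0, p_{-1}=1, q_{-2}=1, q_{-1}=0:
  i=0: a_0=1, p_0 = 1*1 + 0 = 1, q_0 = 1*0 + 1 = 1.
  i=1: a_1=3, p_1 = 3*1 + 1 = 4, q_1 = 3*1 + 0 = 3.
  i=2: a_2=5, p_2 = 5*4 + 1 = 21, q_2 = 5*3 + 1 = 16.
  i=3: a_3=2, p_3 = 2*21 + 4 = 46, q_3 = 2*16 + 3 = 35.

1/1, 4/3, 21/16, 46/35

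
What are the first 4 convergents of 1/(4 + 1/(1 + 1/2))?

0/1, 1/4, 1/5, 3/14

Using the convergent recurrence p_i = a_i*p_{i-1} + p_{i-2}, q_i = a_i*q_{i-1} + q_{i-2} with p_{-2}=0, p_{-1}=1, q_{-2}=1, q_{-1}=0:
  i=0: a_0=0, p_0 = 0*1 + 0 = 0, q_0 = 0*0 + 1 = 1.
  i=1: a_1=4, p_1 = 4*0 + 1 = 1, q_1 = 4*1 + 0 = 4.
  i=2: a_2=1, p_2 = 1*1 + 0 = 1, q_2 = 1*4 + 1 = 5.
  i=3: a_3=2, p_3 = 2*1 + 1 = 3, q_3 = 2*5 + 4 = 14.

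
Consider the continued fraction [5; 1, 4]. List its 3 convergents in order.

Using the convergent recurrence p_i = a_i*p_{i-1} + p_{i-2}, q_i = a_i*q_{i-1} + q_{i-2} with p_{-2}=0, p_{-1}=1, q_{-2}=1, q_{-1}=0:
  i=0: a_0=5, p_0 = 5*1 + 0 = 5, q_0 = 5*0 + 1 = 1.
  i=1: a_1=1, p_1 = 1*5 + 1 = 6, q_1 = 1*1 + 0 = 1.
  i=2: a_2=4, p_2 = 4*6 + 5 = 29, q_2 = 4*1 + 1 = 5.

5/1, 6/1, 29/5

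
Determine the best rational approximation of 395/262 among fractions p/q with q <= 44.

65/43

Expand x = 395/262 as a continued fraction with the Euclidean algorithm:
  395 = 1*262 + 133, so a_0 = 1.
  262 = 1*133 + 129, so a_1 = 1.
  133 = 1*129 + 4, so a_2 = 1.
  129 = 32*4 + 1, so a_3 = 32.
  4 = 4*1 + 0, so a_4 = 4.
so x = [1; 1, 1, 32, 4].
Convergents (p_i = a_i*p_{i-1} + p_{i-2}, q_i = a_i*q_{i-1} + q_{i-2} with p_{-2}=0, p_{-1}=1, q_{-2}=1, q_{-1}=0), until the denominator exceeds 44:
  i=0: a_0=1, p_0 = 1*1 + 0 = 1, q_0 = 1*0 + 1 = 1.
  i=1: a_1=1, p_1 = 1*1 + 1 = 2, q_1 = 1*1 + 0 = 1.
  i=2: a_2=1, p_2 = 1*2 + 1 = 3, q_2 = 1*1 + 1 = 2.
  i=3: a_3=32, p_3 = 32*3 + 2 = 98, q_3 = 32*2 + 1 = 65.
q_3 = 65 > 44, so the last convergent with denominator <= 44 is p_2/q_2 = 3/2.
The closest fraction with denominator <= 44 is either p_2/q_2 or the intermediate fraction (k*p_2 + p_1)/(k*q_2 + q_1) with the largest k >= 1 whose denominator stays <= 44; these approach x as k grows, and every other convergent or intermediate fraction in range is farther away.
Largest k: floor((44 - q_1)/q_2) = floor((44 - 1)/2) = 21.
That gives (21*3 + 2)/(21*2 + 1) = 65/43.
Compare the errors: |x - 3/2| = |395*2 - 3*262|/(262*2) = 4/524, and |x - 65/43| = |395*43 - 65*262|/(262*43) = 45/11266.
Cross-multiplying, 45*524 = 23580 < 45064 = 4*11266, so 45/11266 is smaller: the intermediate fraction 65/43 is closer to x than 3/2.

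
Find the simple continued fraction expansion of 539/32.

[16; 1, 5, 2, 2]

Run the Euclidean algorithm on 539 and 32; the successive quotients are the partial quotients a_0, a_1, ... (each step inverts the fractional part left over by the previous one):
  539 = 16*32 + 27, so a_0 = 16.
  32 = 1*27 + 5, so a_1 = 1.
  27 = 5*5 + 2, so a_2 = 5.
  5 = 2*2 + 1, so a_3 = 2.
  2 = 2*1 + 0, so a_4 = 2.
The remainder reaches 0 after 5 divisions, so the expansion has 5 partial quotients, read off in order.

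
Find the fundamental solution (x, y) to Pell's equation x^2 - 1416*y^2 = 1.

(x, y) = (258065, 6858)

First expand sqrt(1416) as a continued fraction. With x_i = (sqrt(1416) + m_i)/d_i and (m_0, d_0) = (0, 1): a_0 = floor(sqrt(1416)) = 37, since 37^2 = 1369 <= 1416 < 1444 = 38^2.
Iterate m_{i+1} = d_i*a_i - m_i, d_{i+1} = (1416 - m_{i+1}^2)/d_i, a_{i+1} = floor((a_0 + m_{i+1})/d_{i+1}):
  m_1 = 1*37 - 0 = 37, d_1 = (1416 - 37^2)/1 = 47/1 = 47, a_1 = floor((37 + 37)/47) = 1.
  m_2 = 47*1 - 37 = 10, d_2 = (1416 - 10^2)/47 = 1316/47 = 28, a_2 = floor((37 + 10)/28) = 1.
  m_3 = 28*1 - 10 = 18, d_3 = (1416 - 18^2)/28 = 1092/28 = 39, a_3 = floor((37 + 18)/39) = 1.
  m_4 = 39*1 - 18 = 21, d_4 = (1416 - 21^2)/39 = 975/39 = 25, a_4 = floor((37 + 21)/25) = 2.
  m_5 = 25*2 - 21 = 29, d_5 = (1416 - 29^2)/25 = 575/25 = 23, a_5 = floor((37 + 29)/23) = 2.
  m_6 = 23*2 - 29 = 17, d_6 = (1416 - 17^2)/23 = 1127/23 = 49, a_6 = floor((37 + 17)/49) = 1.
  m_7 = 49*1 - 17 = 32, d_7 = (1416 - 32^2)/49 = 392/49 = 8, a_7 = floor((37 + 32)/8) = 8.
  m_8 = 8*8 - 32 = 32, d_8 = (1416 - 32^2)/8 = 392/8 = 49, a_8 = floor((37 + 32)/49) = 1.
  m_9 = 49*1 - 32 = 17, d_9 = (1416 - 17^2)/49 = 1127/49 = 23, a_9 = floor((37 + 17)/23) = 2.
  m_10 = 23*2 - 17 = 29, d_10 = (1416 - 29^2)/23 = 575/23 = 25, a_10 = floor((37 + 29)/25) = 2.
  m_11 = 25*2 - 29 = 21, d_11 = (1416 - 21^2)/25 = 975/25 = 39, a_11 = floor((37 + 21)/39) = 1.
  m_12 = 39*1 - 21 = 18, d_12 = (1416 - 18^2)/39 = 1092/39 = 28, a_12 = floor((37 + 18)/28) = 1.
  m_13 = 28*1 - 18 = 10, d_13 = (1416 - 10^2)/28 = 1316/28 = 47, a_13 = floor((37 + 10)/47) = 1.
  m_14 = 47*1 - 10 = 37, d_14 = (1416 - 37^2)/47 = 47/47 = 1, a_14 = floor((37 + 37)/1) = 74.
  m_15 = 1*74 - 37 = 37, d_15 = (1416 - 37^2)/1 = 47/1 = 47: (m_15, d_15) = (m_1, d_1) = (37, 47), so from here the quotients repeat a_1, ..., a_14; the period length is 14.
So sqrt(1416) = [37; (1, 1, 1, 2, 2, 1, 8, 1, 2, 2, 1, 1, 1, 74)] with period length k = 14.
k is even, so the fundamental solution of x^2 - 1416y^2 = 1 is (p_{k-1}, q_{k-1}) = (p_13, q_13); compute convergents through index 13.
Convergents (p_i = a_i*p_{i-1} + p_{i-2}, q_i = a_i*q_{i-1} + q_{i-2} with p_{-2}=0, p_{-1}=1, q_{-2}=1, q_{-1}=0):
  i=0: a_0=37, p_0 = 37*1 + 0 = 37, q_0 = 37*0 + 1 = 1.
  i=1: a_1=1, p_1 = 1*37 + 1 = 38, q_1 = 1*1 + 0 = 1.
  i=2: a_2=1, p_2 = 1*38 + 37 = 75, q_2 = 1*1 + 1 = 2.
  i=3: a_3=1, p_3 = 1*75 + 38 = 113, q_3 = 1*2 + 1 = 3.
  i=4: a_4=2, p_4 = 2*113 + 75 = 301, q_4 = 2*3 + 2 = 8.
  i=5: a_5=2, p_5 = 2*301 + 113 = 715, q_5 = 2*8 + 3 = 19.
  i=6: a_6=1, p_6 = 1*715 + 301 = 1016, q_6 = 1*19 + 8 = 27.
  i=7: a_7=8, p_7 = 8*1016 + 715 = 8843, q_7 = 8*27 + 19 = 235.
  i=8: a_8=1, p_8 = 1*8843 + 1016 = 9859, q_8 = 1*235 + 27 = 262.
  i=9: a_9=2, p_9 = 2*9859 + 8843 = 28561, q_9 = 2*262 + 235 = 759.
  i=10: a_10=2, p_10 = 2*28561 + 9859 = 66981, q_10 = 2*759 + 262 = 1780.
  i=11: a_11=1, p_11 = 1*66981 + 28561 = 95542, q_11 = 1*1780 + 759 = 2539.
  i=12: a_12=1, p_12 = 1*95542 + 66981 = 162523, q_12 = 1*2539 + 1780 = 4319.
  i=13: a_13=1, p_13 = 1*162523 + 95542 = 258065, q_13 = 1*4319 + 2539 = 6858.
Check: 258065^2 - 1416*6858^2 = 66597544225 - 66597544224 = 1, so (x, y) = (258065, 6858) solves the equation, and by the theorem it is the least positive solution.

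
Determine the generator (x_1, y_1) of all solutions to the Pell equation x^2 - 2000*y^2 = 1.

First expand sqrt(2000) as a continued fraction. With x_i = (sqrt(2000) + m_i)/d_i and (m_0, d_0) = (0, 1): a_0 = floor(sqrt(2000)) = 44, since 44^2 = 1936 <= 2000 < 2025 = 45^2.
Iterate m_{i+1} = d_i*a_i - m_i, d_{i+1} = (2000 - m_{i+1}^2)/d_i, a_{i+1} = floor((a_0 + m_{i+1})/d_{i+1}):
  m_1 = 1*44 - 0 = 44, d_1 = (2000 - 44^2)/1 = 64/1 = 64, a_1 = floor((44 + 44)/64) = 1.
  m_2 = 64*1 - 44 = 20, d_2 = (2000 - 20^2)/64 = 1600/64 = 25, a_2 = floor((44 + 20)/25) = 2.
  m_3 = 25*2 - 20 = 30, d_3 = (2000 - 30^2)/25 = 1100/25 = 44, a_3 = floor((44 + 30)/44) = 1.
  m_4 = 44*1 - 30 = 14, d_4 = (2000 - 14^2)/44 = 1804/44 = 41, a_4 = floor((44 + 14)/41) = 1.
  m_5 = 41*1 - 14 = 27, d_5 = (2000 - 27^2)/41 = 1271/41 = 31, a_5 = floor((44 + 27)/31) = 2.
  m_6 = 31*2 - 27 = 35, d_6 = (2000 - 35^2)/31 = 775/31 = 25, a_6 = floor((44 + 35)/25) = 3.
  m_7 = 25*3 - 35 = 40, d_7 = (2000 - 40^2)/25 = 400/25 = 16, a_7 = floor((44 + 40)/16) = 5.
  m_8 = 16*5 - 40 = 40, d_8 = (2000 - 40^2)/16 = 400/16 = 25, a_8 = floor((44 + 40)/25) = 3.
  m_9 = 25*3 - 40 = 35, d_9 = (2000 - 35^2)/25 = 775/25 = 31, a_9 = floor((44 + 35)/31) = 2.
  m_10 = 31*2 - 35 = 27, d_10 = (2000 - 27^2)/31 = 1271/31 = 41, a_10 = floor((44 + 27)/41) = 1.
  m_11 = 41*1 - 27 = 14, d_11 = (2000 - 14^2)/41 = 1804/41 = 44, a_11 = floor((44 + 14)/44) = 1.
  m_12 = 44*1 - 14 = 30, d_12 = (2000 - 30^2)/44 = 1100/44 = 25, a_12 = floor((44 + 30)/25) = 2.
  m_13 = 25*2 - 30 = 20, d_13 = (2000 - 20^2)/25 = 1600/25 = 64, a_13 = floor((44 + 20)/64) = 1.
  m_14 = 64*1 - 20 = 44, d_14 = (2000 - 44^2)/64 = 64/64 = 1, a_14 = floor((44 + 44)/1) = 88.
  m_15 = 1*88 - 44 = 44, d_15 = (2000 - 44^2)/1 = 64/1 = 64: (m_15, d_15) = (m_1, d_1) = (44, 64), so from here the quotients repeat a_1, ..., a_14; the period length is 14.
So sqrt(2000) = [44; (1, 2, 1, 1, 2, 3, 5, 3, 2, 1, 1, 2, 1, 88)] with period length k = 14.
k is even, so the fundamental solution of x^2 - 2000y^2 = 1 is (p_{k-1}, q_{k-1}) = (p_13, q_13); compute convergents through index 13.
Convergents (p_i = a_i*p_{i-1} + p_{i-2}, q_i = a_i*q_{i-1} + q_{i-2} with p_{-2}=0, p_{-1}=1, q_{-2}=1, q_{-1}=0):
  i=0: a_0=44, p_0 = 44*1 + 0 = 44, q_0 = 44*0 + 1 = 1.
  i=1: a_1=1, p_1 = 1*44 + 1 = 45, q_1 = 1*1 + 0 = 1.
  i=2: a_2=2, p_2 = 2*45 + 44 = 134, q_2 = 2*1 + 1 = 3.
  i=3: a_3=1, p_3 = 1*134 + 45 = 179, q_3 = 1*3 + 1 = 4.
  i=4: a_4=1, p_4 = 1*179 + 134 = 313, q_4 = 1*4 + 3 = 7.
  i=5: a_5=2, p_5 = 2*313 + 179 = 805, q_5 = 2*7 + 4 = 18.
  i=6: a_6=3, p_6 = 3*805 + 313 = 2728, q_6 = 3*18 + 7 = 61.
  i=7: a_7=5, p_7 = 5*2728 + 805 = 14445, q_7 = 5*61 + 18 = 323.
  i=8: a_8=3, p_8 = 3*14445 + 2728 = 46063, q_8 = 3*323 + 61 = 1030.
  i=9: a_9=2, p_9 = 2*46063 + 14445 = 106571, q_9 = 2*1030 + 323 = 2383.
  i=10: a_10=1, p_10 = 1*106571 + 46063 = 152634, q_10 = 1*2383 + 1030 = 3413.
  i=11: a_11=1, p_11 = 1*152634 + 106571 = 259205, q_11 = 1*3413 + 2383 = 5796.
  i=12: a_12=2, p_12 = 2*259205 + 152634 = 671044, q_12 = 2*5796 + 3413 = 15005.
  i=13: a_13=1, p_13 = 1*671044 + 259205 = 930249, q_13 = 1*15005 + 5796 = 20801.
Check: 930249^2 - 2000*20801^2 = 865363202001 - 865363202000 = 1, so (x, y) = (930249, 20801) solves the equation, and by the theorem it is the least positive solution.

(x, y) = (930249, 20801)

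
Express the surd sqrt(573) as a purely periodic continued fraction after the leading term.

[23; (1, 14, 1, 46)]

Write x_i = (sqrt(573) + m_i)/d_i with (m_0, d_0) = (0, 1). a_0 = floor(sqrt(573)) = 23, since 23^2 = 529 <= 573 < 576 = 24^2.
Iterate m_{i+1} = d_i*a_i - m_i, d_{i+1} = (573 - m_{i+1}^2)/d_i, a_{i+1} = floor((a_0 + m_{i+1})/d_{i+1}):
  m_1 = 1*23 - 0 = 23, d_1 = (573 - 23^2)/1 = 44/1 = 44, a_1 = floor((23 + 23)/44) = 1.
  m_2 = 44*1 - 23 = 21, d_2 = (573 - 21^2)/44 = 132/44 = 3, a_2 = floor((23 + 21)/3) = 14.
  m_3 = 3*14 - 21 = 21, d_3 = (573 - 21^2)/3 = 132/3 = 44, a_3 = floor((23 + 21)/44) = 1.
  m_4 = 44*1 - 21 = 23, d_4 = (573 - 23^2)/44 = 44/44 = 1, a_4 = floor((23 + 23)/1) = 46.
  m_5 = 1*46 - 23 = 23, d_5 = (573 - 23^2)/1 = 44/1 = 44: (m_5, d_5) = (m_1, d_1) = (23, 44), so from here the quotients repeat a_1, ..., a_4; the period length is 4.
Hence the expansion of sqrt(573) is a_0 = 23 followed by the repeating block 1, 14, 1, 46 (period 4).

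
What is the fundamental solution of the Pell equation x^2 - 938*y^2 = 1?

First expand sqrt(938) as a continued fraction. With x_i = (sqrt(938) + m_i)/d_i and (m_0, d_0) = (0, 1): a_0 = floor(sqrt(938)) = 30, since 30^2 = 900 <= 938 < 961 = 31^2.
Iterate m_{i+1} = d_i*a_i - m_i, d_{i+1} = (938 - m_{i+1}^2)/d_i, a_{i+1} = floor((a_0 + m_{i+1})/d_{i+1}):
  m_1 = 1*30 - 0 = 30, d_1 = (938 - 30^2)/1 = 38/1 = 38, a_1 = floor((30 + 30)/38) = 1.
  m_2 = 38*1 - 30 = 8, d_2 = (938 - 8^2)/38 = 874/38 = 23, a_2 = floor((30 + 8)/23) = 1.
  m_3 = 23*1 - 8 = 15, d_3 = (938 - 15^2)/23 = 713/23 = 31, a_3 = floor((30 + 15)/31) = 1.
  m_4 = 31*1 - 15 = 16, d_4 = (938 - 16^2)/31 = 682/31 = 22, a_4 = floor((30 + 16)/22) = 2.
  m_5 = 22*2 - 16 = 28, d_5 = (938 - 28^2)/22 = 154/22 = 7, a_5 = floor((30 + 28)/7) = 8.
  m_6 = 7*8 - 28 = 28, d_6 = (938 - 28^2)/7 = 154/7 = 22, a_6 = floor((30 + 28)/22) = 2.
  m_7 = 22*2 - 28 = 16, d_7 = (938 - 16^2)/22 = 682/22 = 31, a_7 = floor((30 + 16)/31) = 1.
  m_8 = 31*1 - 16 = 15, d_8 = (938 - 15^2)/31 = 713/31 = 23, a_8 = floor((30 + 15)/23) = 1.
  m_9 = 23*1 - 15 = 8, d_9 = (938 - 8^2)/23 = 874/23 = 38, a_9 = floor((30 + 8)/38) = 1.
  m_10 = 38*1 - 8 = 30, d_10 = (938 - 30^2)/38 = 38/38 = 1, a_10 = floor((30 + 30)/1) = 60.
  m_11 = 1*60 - 30 = 30, d_11 = (938 - 30^2)/1 = 38/1 = 38: (m_11, d_11) = (m_1, d_1) = (30, 38), so from here the quotients repeat a_1, ..., a_10; the period length is 10.
So sqrt(938) = [30; (1, 1, 1, 2, 8, 2, 1, 1, 1, 60)] with period length k = 10.
k is even, so the fundamental solution of x^2 - 938y^2 = 1 is (p_{k-1}, q_{k-1}) = (p_9, q_9); compute convergents through index 9.
Convergents (p_i = a_i*p_{i-1} + p_{i-2}, q_i = a_i*q_{i-1} + q_{i-2} with p_{-2}=0, p_{-1}=1, q_{-2}=1, q_{-1}=0):
  i=0: a_0=30, p_0 = 30*1 + 0 = 30, q_0 = 30*0 + 1 = 1.
  i=1: a_1=1, p_1 = 1*30 + 1 = 31, q_1 = 1*1 + 0 = 1.
  i=2: a_2=1, p_2 = 1*31 + 30 = 61, q_2 = 1*1 + 1 = 2.
  i=3: a_3=1, p_3 = 1*61 + 31 = 92, q_3 = 1*2 + 1 = 3.
  i=4: a_4=2, p_4 = 2*92 + 61 = 245, q_4 = 2*3 + 2 = 8.
  i=5: a_5=8, p_5 = 8*245 + 92 = 2052, q_5 = 8*8 + 3 = 67.
  i=6: a_6=2, p_6 = 2*2052 + 245 = 4349, q_6 = 2*67 + 8 = 142.
  i=7: a_7=1, p_7 = 1*4349 + 2052 = 6401, q_7 = 1*142 + 67 = 209.
  i=8: a_8=1, p_8 = 1*6401 + 4349 = 10750, q_8 = 1*209 + 142 = 351.
  i=9: a_9=1, p_9 = 1*10750 + 6401 = 17151, q_9 = 1*351 + 209 = 560.
Check: 17151^2 - 938*560^2 = 294156801 - 294156800 = 1, so (x, y) = (17151, 560) solves the equation, and by the theorem it is the least positive solution.

(x, y) = (17151, 560)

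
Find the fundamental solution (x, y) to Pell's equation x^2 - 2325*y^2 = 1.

First expand sqrt(2325) as a continued fraction. With x_i = (sqrt(2325) + m_i)/d_i and (m_0, d_0) = (0, 1): a_0 = floor(sqrt(2325)) = 48, since 48^2 = 2304 <= 2325 < 2401 = 49^2.
Iterate m_{i+1} = d_i*a_i - m_i, d_{i+1} = (2325 - m_{i+1}^2)/d_i, a_{i+1} = floor((a_0 + m_{i+1})/d_{i+1}):
  m_1 = 1*48 - 0 = 48, d_1 = (2325 - 48^2)/1 = 21/1 = 21, a_1 = floor((48 + 48)/21) = 4.
  m_2 = 21*4 - 48 = 36, d_2 = (2325 - 36^2)/21 = 1029/21 = 49, a_2 = floor((48 + 36)/49) = 1.
  m_3 = 49*1 - 36 = 13, d_3 = (2325 - 13^2)/49 = 2156/49 = 44, a_3 = floor((48 + 13)/44) = 1.
  m_4 = 44*1 - 13 = 31, d_4 = (2325 - 31^2)/44 = 1364/44 = 31, a_4 = floor((48 + 31)/31) = 2.
  m_5 = 31*2 - 31 = 31, d_5 = (2325 - 31^2)/31 = 1364/31 = 44, a_5 = floor((48 + 31)/44) = 1.
  m_6 = 44*1 - 31 = 13, d_6 = (2325 - 13^2)/44 = 2156/44 = 49, a_6 = floor((48 + 13)/49) = 1.
  m_7 = 49*1 - 13 = 36, d_7 = (2325 - 36^2)/49 = 1029/49 = 21, a_7 = floor((48 + 36)/21) = 4.
  m_8 = 21*4 - 36 = 48, d_8 = (2325 - 48^2)/21 = 21/21 = 1, a_8 = floor((48 + 48)/1) = 96.
  m_9 = 1*96 - 48 = 48, d_9 = (2325 - 48^2)/1 = 21/1 = 21: (m_9, d_9) = (m_1, d_1) = (48, 21), so from here the quotients repeat a_1, ..., a_8; the period length is 8.
So sqrt(2325) = [48; (4, 1, 1, 2, 1, 1, 4, 96)] with period length k = 8.
k is even, so the fundamental solution of x^2 - 2325y^2 = 1 is (p_{k-1}, q_{k-1}) = (p_7, q_7); compute convergents through index 7.
Convergents (p_i = a_i*p_{i-1} + p_{i-2}, q_i = a_i*q_{i-1} + q_{i-2} with p_{-2}=0, p_{-1}=1, q_{-2}=1, q_{-1}=0):
  i=0: a_0=48, p_0 = 48*1 + 0 = 48, q_0 = 48*0 + 1 = 1.
  i=1: a_1=4, p_1 = 4*48 + 1 = 193, q_1 = 4*1 + 0 = 4.
  i=2: a_2=1, p_2 = 1*193 + 48 = 241, q_2 = 1*4 + 1 = 5.
  i=3: a_3=1, p_3 = 1*241 + 193 = 434, q_3 = 1*5 + 4 = 9.
  i=4: a_4=2, p_4 = 2*434 + 241 = 1109, q_4 = 2*9 + 5 = 23.
  i=5: a_5=1, p_5 = 1*1109 + 434 = 1543, q_5 = 1*23 + 9 = 32.
  i=6: a_6=1, p_6 = 1*1543 + 1109 = 2652, q_6 = 1*32 + 23 = 55.
  i=7: a_7=4, p_7 = 4*2652 + 1543 = 12151, q_7 = 4*55 + 32 = 252.
Check: 12151^2 - 2325*252^2 = 147646801 - 147646800 = 1, so (x, y) = (12151, 252) solves the equation, and by the theorem it is the least positive solution.

(x, y) = (12151, 252)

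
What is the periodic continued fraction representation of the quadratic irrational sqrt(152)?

[12; (3, 24)]

Write x_i = (sqrt(152) + m_i)/d_i with (m_0, d_0) = (0, 1). a_0 = floor(sqrt(152)) = 12, since 12^2 = 144 <= 152 < 169 = 13^2.
Iterate m_{i+1} = d_i*a_i - m_i, d_{i+1} = (152 - m_{i+1}^2)/d_i, a_{i+1} = floor((a_0 + m_{i+1})/d_{i+1}):
  m_1 = 1*12 - 0 = 12, d_1 = (152 - 12^2)/1 = 8/1 = 8, a_1 = floor((12 + 12)/8) = 3.
  m_2 = 8*3 - 12 = 12, d_2 = (152 - 12^2)/8 = 8/8 = 1, a_2 = floor((12 + 12)/1) = 24.
  m_3 = 1*24 - 12 = 12, d_3 = (152 - 12^2)/1 = 8/1 = 8: (m_3, d_3) = (m_1, d_1) = (12, 8), so from here the quotients repeat a_1, a_2; the period length is 2.
Hence the expansion of sqrt(152) is a_0 = 12 followed by the repeating block 3, 24 (period 2).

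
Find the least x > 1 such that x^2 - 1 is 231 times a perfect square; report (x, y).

(x, y) = (76, 5)

First expand sqrt(231) as a continued fraction. With x_i = (sqrt(231) + m_i)/d_i and (m_0, d_0) = (0, 1): a_0 = floor(sqrt(231)) = 15, since 15^2 = 225 <= 231 < 256 = 16^2.
Iterate m_{i+1} = d_i*a_i - m_i, d_{i+1} = (231 - m_{i+1}^2)/d_i, a_{i+1} = floor((a_0 + m_{i+1})/d_{i+1}):
  m_1 = 1*15 - 0 = 15, d_1 = (231 - 15^2)/1 = 6/1 = 6, a_1 = floor((15 + 15)/6) = 5.
  m_2 = 6*5 - 15 = 15, d_2 = (231 - 15^2)/6 = 6/6 = 1, a_2 = floor((15 + 15)/1) = 30.
  m_3 = 1*30 - 15 = 15, d_3 = (231 - 15^2)/1 = 6/1 = 6: (m_3, d_3) = (m_1, d_1) = (15, 6), so from here the quotients repeat a_1, a_2; the period length is 2.
So sqrt(231) = [15; (5, 30)] with period length k = 2.
k is even, so the fundamental solution of x^2 - 231y^2 = 1 is (p_{k-1}, q_{k-1}) = (p_1, q_1); compute convergents through index 1.
Convergents (p_i = a_i*p_{i-1} + p_{i-2}, q_i = a_i*q_{i-1} + q_{i-2} with p_{-2}=0, p_{-1}=1, q_{-2}=1, q_{-1}=0):
  i=0: a_0=15, p_0 = 15*1 + 0 = 15, q_0 = 15*0 + 1 = 1.
  i=1: a_1=5, p_1 = 5*15 + 1 = 76, q_1 = 5*1 + 0 = 5.
Check: 76^2 - 231*5^2 = 5776 - 5775 = 1, so (x, y) = (76, 5) solves the equation, and by the theorem it is the least positive solution.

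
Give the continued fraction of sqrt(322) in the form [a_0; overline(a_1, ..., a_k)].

Write x_i = (sqrt(322) + m_i)/d_i with (m_0, d_0) = (0, 1). a_0 = floor(sqrt(322)) = 17, since 17^2 = 289 <= 322 < 324 = 18^2.
Iterate m_{i+1} = d_i*a_i - m_i, d_{i+1} = (322 - m_{i+1}^2)/d_i, a_{i+1} = floor((a_0 + m_{i+1})/d_{i+1}):
  m_1 = 1*17 - 0 = 17, d_1 = (322 - 17^2)/1 = 33/1 = 33, a_1 = floor((17 + 17)/33) = 1.
  m_2 = 33*1 - 17 = 16, d_2 = (322 - 16^2)/33 = 66/33 = 2, a_2 = floor((17 + 16)/2) = 16.
  m_3 = 2*16 - 16 = 16, d_3 = (322 - 16^2)/2 = 66/2 = 33, a_3 = floor((17 + 16)/33) = 1.
  m_4 = 33*1 - 16 = 17, d_4 = (322 - 17^2)/33 = 33/33 = 1, a_4 = floor((17 + 17)/1) = 34.
  m_5 = 1*34 - 17 = 17, d_5 = (322 - 17^2)/1 = 33/1 = 33: (m_5, d_5) = (m_1, d_1) = (17, 33), so from here the quotients repeat a_1, ..., a_4; the period length is 4.
Hence the expansion of sqrt(322) is a_0 = 17 followed by the repeating block 1, 16, 1, 34 (period 4).

[17; overline(1, 16, 1, 34)]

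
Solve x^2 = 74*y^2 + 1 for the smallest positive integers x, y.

First expand sqrt(74) as a continued fraction. With x_i = (sqrt(74) + m_i)/d_i and (m_0, d_0) = (0, 1): a_0 = floor(sqrt(74)) = 8, since 8^2 = 64 <= 74 < 81 = 9^2.
Iterate m_{i+1} = d_i*a_i - m_i, d_{i+1} = (74 - m_{i+1}^2)/d_i, a_{i+1} = floor((a_0 + m_{i+1})/d_{i+1}):
  m_1 = 1*8 - 0 = 8, d_1 = (74 - 8^2)/1 = 10/1 = 10, a_1 = floor((8 + 8)/10) = 1.
  m_2 = 10*1 - 8 = 2, d_2 = (74 - 2^2)/10 = 70/10 = 7, a_2 = floor((8 + 2)/7) = 1.
  m_3 = 7*1 - 2 = 5, d_3 = (74 - 5^2)/7 = 49/7 = 7, a_3 = floor((8 + 5)/7) = 1.
  m_4 = 7*1 - 5 = 2, d_4 = (74 - 2^2)/7 = 70/7 = 10, a_4 = floor((8 + 2)/10) = 1.
  m_5 = 10*1 - 2 = 8, d_5 = (74 - 8^2)/10 = 10/10 = 1, a_5 = floor((8 + 8)/1) = 16.
  m_6 = 1*16 - 8 = 8, d_6 = (74 - 8^2)/1 = 10/1 = 10: (m_6, d_6) = (m_1, d_1) = (8, 10), so from here the quotients repeat a_1, ..., a_5; the period length is 5.
So sqrt(74) = [8; (1, 1, 1, 1, 16)] with period length k = 5.
k is odd, so (p_{k-1}, q_{k-1}) only solves x^2 - 74y^2 = -1 and the fundamental solution of x^2 - 74y^2 = 1 is (p_{2k-1}, q_{2k-1}) = (p_9, q_9); compute convergents through index 9, running through the period twice.
Convergents (p_i = a_i*p_{i-1} + p_{i-2}, q_i = a_i*q_{i-1} + q_{i-2} with p_{-2}=0, p_{-1}=1, q_{-2}=1, q_{-1}=0):
  i=0: a_0=8, p_0 = 8*1 + 0 = 8, q_0 = 8*0 + 1 = 1.
  i=1: a_1=1, p_1 = 1*8 + 1 = 9, q_1 = 1*1 + 0 = 1.
  i=2: a_2=1, p_2 = 1*9 + 8 = 17, q_2 = 1*1 + 1 = 2.
  i=3: a_3=1, p_3 = 1*17 + 9 = 26, q_3 = 1*2 + 1 = 3.
  i=4: a_4=1, p_4 = 1*26 + 17 = 43, q_4 = 1*3 + 2 = 5.
  i=5: a_5=16, p_5 = 16*43 + 26 = 714, q_5 = 16*5 + 3 = 83.
  i=6: a_6=1, p_6 = 1*714 + 43 = 757, q_6 = 1*83 + 5 = 88.
  i=7: a_7=1, p_7 = 1*757 + 714 = 1471, q_7 = 1*88 + 83 = 171.
  i=8: a_8=1, p_8 = 1*1471 + 757 = 2228, q_8 = 1*171 + 88 = 259.
  i=9: a_9=1, p_9 = 1*2228 + 1471 = 3699, q_9 = 1*259 + 171 = 430.
Indeed p_4^2 - 74*q_4^2 = 1849 - 1850 = -1, not +1.
Check: 3699^2 - 74*430^2 = 13682601 - 13682600 = 1, so (x, y) = (3699, 430) solves the equation, and by the theorem it is the least positive solution.

(x, y) = (3699, 430)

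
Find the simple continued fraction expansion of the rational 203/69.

Run the Euclidean algorithm on 203 and 69; the successive quotients are the partial quotients a_0, a_1, ... (each step inverts the fractional part left over by the previous one):
  203 = 2*69 + 65, so a_0 = 2.
  69 = 1*65 + 4, so a_1 = 1.
  65 = 16*4 + 1, so a_2 = 16.
  4 = 4*1 + 0, so a_3 = 4.
The remainder reaches 0 after 4 divisions, so the expansion has 4 partial quotients, read off in order.

[2; 1, 16, 4]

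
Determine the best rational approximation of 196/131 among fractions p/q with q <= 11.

Expand x = 196/131 as a continued fraction with the Euclidean algorithm:
  196 = 1*131 + 65, so a_0 = 1.
  131 = 2*65 + 1, so a_1 = 2.
  65 = 65*1 + 0, so a_2 = 65.
so x = [1; 2, 65].
Convergents (p_i = a_i*p_{i-1} + p_{i-2}, q_i = a_i*q_{i-1} + q_{i-2} with p_{-2}=0, p_{-1}=1, q_{-2}=1, q_{-1}=0), until the denominator exceeds 11:
  i=0: a_0=1, p_0 = 1*1 + 0 = 1, q_0 = 1*0 + 1 = 1.
  i=1: a_1=2, p_1 = 2*1 + 1 = 3, q_1 = 2*1 + 0 = 2.
  i=2: a_2=65, p_2 = 65*3 + 1 = 196, q_2 = 65*2 + 1 = 131.
q_2 = 131 > 11, so the last convergent with denominator <= 11 is p_1/q_1 = 3/2.
The closest fraction with denominator <= 11 is either p_1/q_1 or the intermediate fraction (k*p_1 + p_0)/(k*q_1 + q_0) with the largest k >= 1 whose denominator stays <= 11; these approach x as k grows, and every other convergent or intermediate fraction in range is farther away.
Largest k: floor((11 - q_0)/q_1) = floor((11 - 1)/2) = 5.
That gives (5*3 + 1)/(5*2 + 1) = 16/11.
Compare the errors: |x - 3/2| = |196*2 - 3*131|/(131*2) = 1/262, and |x - 16/11| = |196*11 - 16*131|/(131*11) = 60/1441.
Cross-multiplying, 1*1441 = 1441 < 15720 = 60*262, so 1/262 is smaller: the convergent 3/2 is closer to x than 16/11.

3/2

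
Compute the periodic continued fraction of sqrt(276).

[16; (1, 1, 1, 1, 2, 2, 2, 1, 1, 1, 1, 32)]

Write x_i = (sqrt(276) + m_i)/d_i with (m_0, d_0) = (0, 1). a_0 = floor(sqrt(276)) = 16, since 16^2 = 256 <= 276 < 289 = 17^2.
Iterate m_{i+1} = d_i*a_i - m_i, d_{i+1} = (276 - m_{i+1}^2)/d_i, a_{i+1} = floor((a_0 + m_{i+1})/d_{i+1}):
  m_1 = 1*16 - 0 = 16, d_1 = (276 - 16^2)/1 = 20/1 = 20, a_1 = floor((16 + 16)/20) = 1.
  m_2 = 20*1 - 16 = 4, d_2 = (276 - 4^2)/20 = 260/20 = 13, a_2 = floor((16 + 4)/13) = 1.
  m_3 = 13*1 - 4 = 9, d_3 = (276 - 9^2)/13 = 195/13 = 15, a_3 = floor((16 + 9)/15) = 1.
  m_4 = 15*1 - 9 = 6, d_4 = (276 - 6^2)/15 = 240/15 = 16, a_4 = floor((16 + 6)/16) = 1.
  m_5 = 16*1 - 6 = 10, d_5 = (276 - 10^2)/16 = 176/16 = 11, a_5 = floor((16 + 10)/11) = 2.
  m_6 = 11*2 - 10 = 12, d_6 = (276 - 12^2)/11 = 132/11 = 12, a_6 = floor((16 + 12)/12) = 2.
  m_7 = 12*2 - 12 = 12, d_7 = (276 - 12^2)/12 = 132/12 = 11, a_7 = floor((16 + 12)/11) = 2.
  m_8 = 11*2 - 12 = 10, d_8 = (276 - 10^2)/11 = 176/11 = 16, a_8 = floor((16 + 10)/16) = 1.
  m_9 = 16*1 - 10 = 6, d_9 = (276 - 6^2)/16 = 240/16 = 15, a_9 = floor((16 + 6)/15) = 1.
  m_10 = 15*1 - 6 = 9, d_10 = (276 - 9^2)/15 = 195/15 = 13, a_10 = floor((16 + 9)/13) = 1.
  m_11 = 13*1 - 9 = 4, d_11 = (276 - 4^2)/13 = 260/13 = 20, a_11 = floor((16 + 4)/20) = 1.
  m_12 = 20*1 - 4 = 16, d_12 = (276 - 16^2)/20 = 20/20 = 1, a_12 = floor((16 + 16)/1) = 32.
  m_13 = 1*32 - 16 = 16, d_13 = (276 - 16^2)/1 = 20/1 = 20: (m_13, d_13) = (m_1, d_1) = (16, 20), so from here the quotients repeat a_1, ..., a_12; the period length is 12.
Hence the expansion of sqrt(276) is a_0 = 16 followed by the repeating block 1, 1, 1, 1, 2, 2, 2, 1, 1, 1, 1, 32 (period 12).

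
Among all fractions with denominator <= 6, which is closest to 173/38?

Expand x = 173/38 as a continued fraction with the Euclidean algorithm:
  173 = 4*38 + 21, so a_0 = 4.
  38 = 1*21 + 17, so a_1 = 1.
  21 = 1*17 + 4, so a_2 = 1.
  17 = 4*4 + 1, so a_3 = 4.
  4 = 4*1 + 0, so a_4 = 4.
so x = [4; 1, 1, 4, 4].
Convergents (p_i = a_i*p_{i-1} + p_{i-2}, q_i = a_i*q_{i-1} + q_{i-2} with p_{-2}=0, p_{-1}=1, q_{-2}=1, q_{-1}=0), until the denominator exceeds 6:
  i=0: a_0=4, p_0 = 4*1 + 0 = 4, q_0 = 4*0 + 1 = 1.
  i=1: a_1=1, p_1 = 1*4 + 1 = 5, q_1 = 1*1 + 0 = 1.
  i=2: a_2=1, p_2 = 1*5 + 4 = 9, q_2 = 1*1 + 1 = 2.
  i=3: a_3=4, p_3 = 4*9 + 5 = 41, q_3 = 4*2 + 1 = 9.
q_3 = 9 > 6, so the last convergent with denominator <= 6 is p_2/q_2 = 9/2.
The closest fraction with denominator <= 6 is either p_2/q_2 or the intermediate fraction (k*p_2 + p_1)/(k*q_2 + q_1) with the largest k >= 1 whose denominator stays <= 6; these approach x as k grows, and every other convergent or intermediate fraction in range is farther away.
Largest k: floor((6 - q_1)/q_2) = floor((6 - 1)/2) = 2.
That gives (2*9 + 5)/(2*2 + 1) = 23/5.
Compare the errors: |x - 9/2| = |173*2 - 9*38|/(38*2) = 4/76, and |x - 23/5| = |173*5 - 23*38|/(38*5) = 9/190.
Cross-multiplying, 9*76 = 684 < 760 = 4*190, so 9/190 is smaller: the intermediate fraction 23/5 is closer to x than 9/2.

23/5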